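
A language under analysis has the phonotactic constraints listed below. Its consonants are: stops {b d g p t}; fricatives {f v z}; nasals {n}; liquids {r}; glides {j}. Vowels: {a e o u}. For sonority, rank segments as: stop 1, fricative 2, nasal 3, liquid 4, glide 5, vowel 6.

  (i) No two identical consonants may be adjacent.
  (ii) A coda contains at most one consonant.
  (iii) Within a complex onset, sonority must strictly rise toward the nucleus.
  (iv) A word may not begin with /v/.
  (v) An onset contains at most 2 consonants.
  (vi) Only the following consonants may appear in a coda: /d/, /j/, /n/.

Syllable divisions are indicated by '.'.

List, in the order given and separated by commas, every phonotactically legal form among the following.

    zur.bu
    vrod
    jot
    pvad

zur.bu — violates constraint (vi): syllable 1 coda contains /r/, which is not a licensed coda consonant → phonotactically illegal
vrod — violates constraint (iv): word begins with /v/ → phonotactically illegal
jot — violates constraint (vi): syllable 1 coda contains /t/, which is not a licensed coda consonant → phonotactically illegal
pvad — σ1 onset /pv/ (1→2 rises), coda /d/ ok → phonotactically legal

pvad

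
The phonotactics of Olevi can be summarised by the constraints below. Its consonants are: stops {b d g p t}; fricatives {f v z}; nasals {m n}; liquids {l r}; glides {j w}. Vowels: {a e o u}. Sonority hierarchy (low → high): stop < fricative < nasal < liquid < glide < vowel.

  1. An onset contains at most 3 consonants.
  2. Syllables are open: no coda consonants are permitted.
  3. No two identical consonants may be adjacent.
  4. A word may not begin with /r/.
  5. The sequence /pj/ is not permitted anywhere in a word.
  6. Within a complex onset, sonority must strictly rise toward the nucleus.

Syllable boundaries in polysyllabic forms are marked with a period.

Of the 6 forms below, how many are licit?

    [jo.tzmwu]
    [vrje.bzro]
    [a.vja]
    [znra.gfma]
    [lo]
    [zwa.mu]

5

[jo.tzmwu] — violates constraint 1: syllable 2 onset /tzmw/ has 4 consonants (> 3) → illicit
[vrje.bzro] — σ1 onset /vrj/ (2→4→5 rises), coda /∅/ ok; σ2 onset /bzr/ (1→2→4 rises), coda /∅/ ok → licit
[a.vja] — σ1 onset /∅/, coda /∅/ ok; σ2 onset /vj/ (2→5 rises), coda /∅/ ok → licit
[znra.gfma] — σ1 onset /znr/ (2→3→4 rises), coda /∅/ ok; σ2 onset /gfm/ (1→2→3 rises), coda /∅/ ok → licit
[lo] — σ1 onset /l/, coda /∅/ ok → licit
[zwa.mu] — σ1 onset /zw/ (2→5 rises), coda /∅/ ok; σ2 onset /m/, coda /∅/ ok → licit
Licit: [vrje.bzro], [a.vja], [znra.gfma], [lo], [zwa.mu] → 5.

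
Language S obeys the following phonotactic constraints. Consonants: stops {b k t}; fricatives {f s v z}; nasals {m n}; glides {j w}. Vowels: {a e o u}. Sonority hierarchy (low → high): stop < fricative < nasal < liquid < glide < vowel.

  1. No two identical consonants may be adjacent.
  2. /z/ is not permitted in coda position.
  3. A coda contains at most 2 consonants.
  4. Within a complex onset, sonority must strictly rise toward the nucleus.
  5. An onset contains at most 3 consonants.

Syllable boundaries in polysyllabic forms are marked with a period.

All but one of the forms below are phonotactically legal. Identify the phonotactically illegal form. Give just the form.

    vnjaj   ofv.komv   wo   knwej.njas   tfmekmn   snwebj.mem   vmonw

vnjaj — σ1 onset /vnj/ (2→3→5 rises), coda /j/ ok → phonotactically legal
ofv.komv — σ1 onset /∅/, coda /fv/ (2C) ok; σ2 onset /k/, coda /mv/ (2C) ok → phonotactically legal
wo — σ1 onset /w/, coda /∅/ ok → phonotactically legal
knwej.njas — σ1 onset /knw/ (1→3→5 rises), coda /j/ ok; σ2 onset /nj/ (3→5 rises), coda /s/ ok → phonotactically legal
tfmekmn — violates constraint 3: syllable 1 coda /kmn/ has 3 consonants (> 2) → phonotactically illegal
snwebj.mem — σ1 onset /snw/ (2→3→5 rises), coda /bj/ (2C) ok; σ2 onset /m/, coda /m/ ok → phonotactically legal
vmonw — σ1 onset /vm/ (2→3 rises), coda /nw/ (2C) ok → phonotactically legal

tfmekmn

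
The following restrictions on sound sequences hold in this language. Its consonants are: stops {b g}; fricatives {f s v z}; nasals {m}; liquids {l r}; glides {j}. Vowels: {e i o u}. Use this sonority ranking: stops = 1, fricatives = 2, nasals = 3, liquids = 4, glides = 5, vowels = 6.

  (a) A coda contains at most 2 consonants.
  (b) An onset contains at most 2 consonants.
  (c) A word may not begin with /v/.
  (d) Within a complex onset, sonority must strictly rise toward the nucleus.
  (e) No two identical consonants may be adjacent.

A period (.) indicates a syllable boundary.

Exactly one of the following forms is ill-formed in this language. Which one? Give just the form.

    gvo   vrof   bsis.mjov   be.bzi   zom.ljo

gvo — σ1 onset /gv/ (1→2 rises), coda /∅/ ok → well-formed
vrof — violates constraint (c): word begins with /v/ → ill-formed
bsis.mjov — σ1 onset /bs/ (1→2 rises), coda /s/ ok; σ2 onset /mj/ (3→5 rises), coda /v/ ok → well-formed
be.bzi — σ1 onset /b/, coda /∅/ ok; σ2 onset /bz/ (1→2 rises), coda /∅/ ok → well-formed
zom.ljo — σ1 onset /z/, coda /m/ ok; σ2 onset /lj/ (4→5 rises), coda /∅/ ok → well-formed

vrof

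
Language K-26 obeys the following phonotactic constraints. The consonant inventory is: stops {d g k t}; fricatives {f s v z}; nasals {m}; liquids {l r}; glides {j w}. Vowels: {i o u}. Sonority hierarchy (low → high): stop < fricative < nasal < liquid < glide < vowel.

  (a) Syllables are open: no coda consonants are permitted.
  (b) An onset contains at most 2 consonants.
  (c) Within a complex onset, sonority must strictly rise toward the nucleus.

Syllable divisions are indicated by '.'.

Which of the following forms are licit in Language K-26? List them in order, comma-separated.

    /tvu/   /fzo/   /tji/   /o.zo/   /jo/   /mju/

/tvu/ — σ1 onset /tv/ (1→2 rises), coda /∅/ ok → licit
/fzo/ — violates constraint (c): syllable 1 onset /fz/: /f/ (fricative, 2) → /z/ (fricative, 2) does not rise → illicit
/tji/ — σ1 onset /tj/ (1→5 rises), coda /∅/ ok → licit
/o.zo/ — σ1 onset /∅/, coda /∅/ ok; σ2 onset /z/, coda /∅/ ok → licit
/jo/ — σ1 onset /j/, coda /∅/ ok → licit
/mju/ — σ1 onset /mj/ (3→5 rises), coda /∅/ ok → licit

/tvu/, /tji/, /o.zo/, /jo/, /mju/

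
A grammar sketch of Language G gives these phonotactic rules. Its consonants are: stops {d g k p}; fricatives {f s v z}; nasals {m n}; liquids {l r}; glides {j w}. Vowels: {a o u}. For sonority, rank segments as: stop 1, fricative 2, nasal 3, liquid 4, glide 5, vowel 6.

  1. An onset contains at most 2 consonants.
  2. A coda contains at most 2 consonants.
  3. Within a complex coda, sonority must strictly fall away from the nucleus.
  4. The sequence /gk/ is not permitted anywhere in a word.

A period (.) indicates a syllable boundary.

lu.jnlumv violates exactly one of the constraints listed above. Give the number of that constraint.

1

lu.jnlumv: syllable 2 onset /jnl/ has 3 consonants (> 2).
This is a violation of constraint 1: "An onset contains at most 2 consonants."
The remaining constraints (2, 3, 4) are satisfied.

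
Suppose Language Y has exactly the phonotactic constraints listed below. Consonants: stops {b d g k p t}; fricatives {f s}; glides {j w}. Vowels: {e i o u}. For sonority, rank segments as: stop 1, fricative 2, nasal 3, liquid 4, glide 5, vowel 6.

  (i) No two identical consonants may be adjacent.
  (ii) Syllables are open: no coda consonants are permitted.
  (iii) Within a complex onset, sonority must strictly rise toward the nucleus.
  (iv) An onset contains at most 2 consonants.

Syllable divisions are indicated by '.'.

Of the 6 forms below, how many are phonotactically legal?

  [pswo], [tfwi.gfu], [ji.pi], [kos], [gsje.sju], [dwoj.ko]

[pswo] — violates constraint (iv): syllable 1 onset /psw/ has 3 consonants (> 2) → phonotactically illegal
[tfwi.gfu] — violates constraint (iv): syllable 1 onset /tfw/ has 3 consonants (> 2) → phonotactically illegal
[ji.pi] — σ1 onset /j/, coda /∅/ ok; σ2 onset /p/, coda /∅/ ok → phonotactically legal
[kos] — violates constraint (ii): syllable 1 coda /s/ has 1 consonant (> 0) → phonotactically illegal
[gsje.sju] — violates constraint (iv): syllable 1 onset /gsj/ has 3 consonants (> 2) → phonotactically illegal
[dwoj.ko] — violates constraint (ii): syllable 1 coda /j/ has 1 consonant (> 0) → phonotactically illegal
Phonotactically legal: [ji.pi] → 1.

1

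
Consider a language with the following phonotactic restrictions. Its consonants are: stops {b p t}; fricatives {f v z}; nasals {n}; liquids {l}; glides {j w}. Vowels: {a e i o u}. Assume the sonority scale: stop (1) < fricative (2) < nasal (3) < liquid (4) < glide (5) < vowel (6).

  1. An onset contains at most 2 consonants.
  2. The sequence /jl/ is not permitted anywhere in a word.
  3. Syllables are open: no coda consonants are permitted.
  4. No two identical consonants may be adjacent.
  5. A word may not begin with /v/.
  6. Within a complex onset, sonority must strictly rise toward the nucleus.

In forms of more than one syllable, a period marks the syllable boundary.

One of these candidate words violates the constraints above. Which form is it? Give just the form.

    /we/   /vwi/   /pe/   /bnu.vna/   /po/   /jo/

/vwi/

/we/ — σ1 onset /w/, coda /∅/ ok → permitted
/vwi/ — violates constraint 5: word begins with /v/ → not permitted
/pe/ — σ1 onset /p/, coda /∅/ ok → permitted
/bnu.vna/ — σ1 onset /bn/ (1→3 rises), coda /∅/ ok; σ2 onset /vn/ (2→3 rises), coda /∅/ ok → permitted
/po/ — σ1 onset /p/, coda /∅/ ok → permitted
/jo/ — σ1 onset /j/, coda /∅/ ok → permitted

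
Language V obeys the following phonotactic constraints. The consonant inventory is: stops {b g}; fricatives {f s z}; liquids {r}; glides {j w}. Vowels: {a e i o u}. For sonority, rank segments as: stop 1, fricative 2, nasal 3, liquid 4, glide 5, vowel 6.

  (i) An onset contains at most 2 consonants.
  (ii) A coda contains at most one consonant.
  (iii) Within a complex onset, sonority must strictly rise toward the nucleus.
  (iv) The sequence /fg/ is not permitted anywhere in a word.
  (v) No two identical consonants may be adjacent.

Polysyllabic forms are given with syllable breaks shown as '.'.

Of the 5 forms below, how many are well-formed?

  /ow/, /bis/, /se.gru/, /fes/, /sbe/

4

/ow/ — σ1 onset /∅/, coda /w/ ok → well-formed
/bis/ — σ1 onset /b/, coda /s/ ok → well-formed
/se.gru/ — σ1 onset /s/, coda /∅/ ok; σ2 onset /gr/ (1→4 rises), coda /∅/ ok → well-formed
/fes/ — σ1 onset /f/, coda /s/ ok → well-formed
/sbe/ — violates constraint (iii): syllable 1 onset /sb/: /s/ (fricative, 2) → /b/ (stop, 1) does not rise → ill-formed
Well-formed: /ow/, /bis/, /se.gru/, /fes/ → 4.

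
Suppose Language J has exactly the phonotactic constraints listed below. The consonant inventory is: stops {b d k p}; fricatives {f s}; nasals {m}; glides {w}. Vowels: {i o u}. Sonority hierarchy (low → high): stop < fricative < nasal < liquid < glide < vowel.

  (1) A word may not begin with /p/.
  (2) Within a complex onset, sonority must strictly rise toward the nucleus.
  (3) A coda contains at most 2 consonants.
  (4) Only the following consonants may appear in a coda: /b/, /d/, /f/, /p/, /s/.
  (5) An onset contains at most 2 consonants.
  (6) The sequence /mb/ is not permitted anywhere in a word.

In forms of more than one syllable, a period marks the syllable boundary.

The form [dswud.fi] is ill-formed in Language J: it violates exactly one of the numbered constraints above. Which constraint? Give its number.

5

[dswud.fi]: syllable 1 onset /dsw/ has 3 consonants (> 2).
This is a violation of constraint 5: "An onset contains at most 2 consonants."
The remaining constraints (1, 2, 3, 4, 6) are satisfied.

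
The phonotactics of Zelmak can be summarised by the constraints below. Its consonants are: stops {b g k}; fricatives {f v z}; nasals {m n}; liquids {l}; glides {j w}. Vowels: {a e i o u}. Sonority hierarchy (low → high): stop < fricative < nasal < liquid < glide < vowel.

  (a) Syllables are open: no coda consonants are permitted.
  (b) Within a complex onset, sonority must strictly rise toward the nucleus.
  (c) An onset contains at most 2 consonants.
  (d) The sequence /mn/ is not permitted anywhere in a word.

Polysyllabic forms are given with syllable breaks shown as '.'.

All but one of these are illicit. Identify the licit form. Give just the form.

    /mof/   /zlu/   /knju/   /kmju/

/mof/ — violates constraint (a): syllable 1 coda /f/ has 1 consonant (> 0) → illicit
/zlu/ — σ1 onset /zl/ (2→4 rises), coda /∅/ ok → licit
/knju/ — violates constraint (c): syllable 1 onset /knj/ has 3 consonants (> 2) → illicit
/kmju/ — violates constraint (c): syllable 1 onset /kmj/ has 3 consonants (> 2) → illicit

/zlu/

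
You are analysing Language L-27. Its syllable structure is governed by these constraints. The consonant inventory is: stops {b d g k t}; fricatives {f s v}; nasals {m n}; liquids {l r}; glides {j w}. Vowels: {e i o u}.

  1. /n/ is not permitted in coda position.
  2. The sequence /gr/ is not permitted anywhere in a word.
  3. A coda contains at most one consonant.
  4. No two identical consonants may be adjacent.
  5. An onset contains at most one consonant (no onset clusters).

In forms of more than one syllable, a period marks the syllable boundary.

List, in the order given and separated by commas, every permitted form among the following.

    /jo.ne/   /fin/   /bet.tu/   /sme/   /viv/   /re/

/jo.ne/, /viv/, /re/

/jo.ne/ — σ1 onset /j/, coda /∅/ ok; σ2 onset /n/, coda /∅/ ok → permitted
/fin/ — violates constraint 1: syllable 1 coda contains /n/ → not permitted
/bet.tu/ — violates constraint 4: adjacent identical consonants /tt/ → not permitted
/sme/ — violates constraint 5: syllable 1 onset /sm/ has 2 consonants (> 1) → not permitted
/viv/ — σ1 onset /v/, coda /v/ ok → permitted
/re/ — σ1 onset /r/, coda /∅/ ok → permitted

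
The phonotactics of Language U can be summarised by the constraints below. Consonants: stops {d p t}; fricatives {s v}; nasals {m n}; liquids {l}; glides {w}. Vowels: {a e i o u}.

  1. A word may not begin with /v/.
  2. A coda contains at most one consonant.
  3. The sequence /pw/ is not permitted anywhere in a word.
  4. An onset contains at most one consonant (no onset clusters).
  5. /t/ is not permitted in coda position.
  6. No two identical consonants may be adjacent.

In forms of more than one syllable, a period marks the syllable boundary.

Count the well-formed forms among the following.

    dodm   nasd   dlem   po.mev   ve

1

dodm — violates constraint 2: syllable 1 coda /dm/ has 2 consonants (> 1) → ill-formed
nasd — violates constraint 2: syllable 1 coda /sd/ has 2 consonants (> 1) → ill-formed
dlem — violates constraint 4: syllable 1 onset /dl/ has 2 consonants (> 1) → ill-formed
po.mev — σ1 onset /p/, coda /∅/ ok; σ2 onset /m/, coda /v/ ok → well-formed
ve — violates constraint 1: word begins with /v/ → ill-formed
Well-formed: po.mev → 1.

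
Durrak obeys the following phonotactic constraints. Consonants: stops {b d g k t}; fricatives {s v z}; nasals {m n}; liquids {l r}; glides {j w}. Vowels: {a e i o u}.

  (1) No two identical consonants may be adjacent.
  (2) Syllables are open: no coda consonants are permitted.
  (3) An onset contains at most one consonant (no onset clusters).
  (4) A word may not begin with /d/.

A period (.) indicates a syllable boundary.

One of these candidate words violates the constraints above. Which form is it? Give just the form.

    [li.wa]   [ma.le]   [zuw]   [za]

[zuw]

[li.wa] — σ1 onset /l/, coda /∅/ ok; σ2 onset /w/, coda /∅/ ok → well-formed
[ma.le] — σ1 onset /m/, coda /∅/ ok; σ2 onset /l/, coda /∅/ ok → well-formed
[zuw] — violates constraint 2: syllable 1 coda /w/ has 1 consonant (> 0) → ill-formed
[za] — σ1 onset /z/, coda /∅/ ok → well-formed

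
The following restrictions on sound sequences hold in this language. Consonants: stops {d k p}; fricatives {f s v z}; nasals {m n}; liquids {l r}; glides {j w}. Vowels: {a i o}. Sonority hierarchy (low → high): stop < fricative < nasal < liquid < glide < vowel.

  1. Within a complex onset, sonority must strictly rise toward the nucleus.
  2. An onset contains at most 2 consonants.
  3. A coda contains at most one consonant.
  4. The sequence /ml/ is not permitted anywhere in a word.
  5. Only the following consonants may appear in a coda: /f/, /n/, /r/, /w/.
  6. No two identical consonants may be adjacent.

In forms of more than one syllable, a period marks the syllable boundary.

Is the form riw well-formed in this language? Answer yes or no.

riw — σ1 onset /r/, coda /w/ ok → well-formed

yes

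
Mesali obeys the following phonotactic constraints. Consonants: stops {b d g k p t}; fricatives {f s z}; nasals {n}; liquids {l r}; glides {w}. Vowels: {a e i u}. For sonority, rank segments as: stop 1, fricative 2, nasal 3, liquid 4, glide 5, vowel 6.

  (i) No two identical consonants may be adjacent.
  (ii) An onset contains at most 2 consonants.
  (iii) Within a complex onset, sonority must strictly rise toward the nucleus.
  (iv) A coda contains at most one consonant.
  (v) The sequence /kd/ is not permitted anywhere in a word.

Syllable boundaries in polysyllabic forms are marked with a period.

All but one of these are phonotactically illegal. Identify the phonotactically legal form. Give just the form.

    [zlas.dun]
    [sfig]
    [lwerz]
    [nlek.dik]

[zlas.dun] — σ1 onset /zl/ (2→4 rises), coda /s/ ok; σ2 onset /d/, coda /n/ ok → phonotactically legal
[sfig] — violates constraint (iii): syllable 1 onset /sf/: /s/ (fricative, 2) → /f/ (fricative, 2) does not rise → phonotactically illegal
[lwerz] — violates constraint (iv): syllable 1 coda /rz/ has 2 consonants (> 1) → phonotactically illegal
[nlek.dik] — violates constraint (v): contains banned sequence /kd/ → phonotactically illegal

[zlas.dun]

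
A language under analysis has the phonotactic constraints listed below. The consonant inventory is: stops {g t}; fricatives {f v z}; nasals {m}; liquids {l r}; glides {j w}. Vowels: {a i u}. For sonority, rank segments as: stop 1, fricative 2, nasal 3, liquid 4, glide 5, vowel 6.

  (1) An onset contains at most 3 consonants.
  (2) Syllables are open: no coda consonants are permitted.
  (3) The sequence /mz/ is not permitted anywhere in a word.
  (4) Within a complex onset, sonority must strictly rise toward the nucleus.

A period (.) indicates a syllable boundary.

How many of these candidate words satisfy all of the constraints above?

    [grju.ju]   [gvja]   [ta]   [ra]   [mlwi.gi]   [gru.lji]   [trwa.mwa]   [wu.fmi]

[grju.ju] — σ1 onset /grj/ (1→4→5 rises), coda /∅/ ok; σ2 onset /j/, coda /∅/ ok → well-formed
[gvja] — σ1 onset /gvj/ (1→2→5 rises), coda /∅/ ok → well-formed
[ta] — σ1 onset /t/, coda /∅/ ok → well-formed
[ra] — σ1 onset /r/, coda /∅/ ok → well-formed
[mlwi.gi] — σ1 onset /mlw/ (3→4→5 rises), coda /∅/ ok; σ2 onset /g/, coda /∅/ ok → well-formed
[gru.lji] — σ1 onset /gr/ (1→4 rises), coda /∅/ ok; σ2 onset /lj/ (4→5 rises), coda /∅/ ok → well-formed
[trwa.mwa] — σ1 onset /trw/ (1→4→5 rises), coda /∅/ ok; σ2 onset /mw/ (3→5 rises), coda /∅/ ok → well-formed
[wu.fmi] — σ1 onset /w/, coda /∅/ ok; σ2 onset /fm/ (2→3 rises), coda /∅/ ok → well-formed
Well-formed: [grju.ju], [gvja], [ta], [ra], [mlwi.gi], [gru.lji], [trwa.mwa], [wu.fmi] → 8.

8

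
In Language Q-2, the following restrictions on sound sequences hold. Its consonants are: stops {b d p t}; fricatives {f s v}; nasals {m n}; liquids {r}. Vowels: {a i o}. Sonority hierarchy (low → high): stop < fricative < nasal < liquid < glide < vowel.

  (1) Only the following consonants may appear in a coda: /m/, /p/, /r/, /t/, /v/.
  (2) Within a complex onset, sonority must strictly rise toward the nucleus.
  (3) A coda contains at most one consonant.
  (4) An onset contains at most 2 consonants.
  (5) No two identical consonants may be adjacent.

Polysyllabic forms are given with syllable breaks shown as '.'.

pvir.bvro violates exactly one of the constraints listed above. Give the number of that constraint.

pvir.bvro: syllable 2 onset /bvr/ has 3 consonants (> 2).
This is a violation of constraint 4: "An onset contains at most 2 consonants."
The remaining constraints (1, 2, 3, 5) are satisfied.

4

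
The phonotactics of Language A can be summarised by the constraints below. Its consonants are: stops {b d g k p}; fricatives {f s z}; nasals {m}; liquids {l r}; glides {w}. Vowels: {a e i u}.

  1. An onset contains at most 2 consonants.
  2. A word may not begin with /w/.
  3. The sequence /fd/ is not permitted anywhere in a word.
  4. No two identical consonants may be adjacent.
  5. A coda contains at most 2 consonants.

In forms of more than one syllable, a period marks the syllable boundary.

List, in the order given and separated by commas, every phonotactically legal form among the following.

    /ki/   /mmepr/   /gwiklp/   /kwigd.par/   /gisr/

/ki/, /kwigd.par/, /gisr/

/ki/ — σ1 onset /k/, coda /∅/ ok → phonotactically legal
/mmepr/ — violates constraint 4: adjacent identical consonants /mm/ → phonotactically illegal
/gwiklp/ — violates constraint 5: syllable 1 coda /klp/ has 3 consonants (> 2) → phonotactically illegal
/kwigd.par/ — σ1 onset /kw/ (2C), coda /gd/ (2C) ok; σ2 onset /p/, coda /r/ ok → phonotactically legal
/gisr/ — σ1 onset /g/, coda /sr/ (2C) ok → phonotactically legal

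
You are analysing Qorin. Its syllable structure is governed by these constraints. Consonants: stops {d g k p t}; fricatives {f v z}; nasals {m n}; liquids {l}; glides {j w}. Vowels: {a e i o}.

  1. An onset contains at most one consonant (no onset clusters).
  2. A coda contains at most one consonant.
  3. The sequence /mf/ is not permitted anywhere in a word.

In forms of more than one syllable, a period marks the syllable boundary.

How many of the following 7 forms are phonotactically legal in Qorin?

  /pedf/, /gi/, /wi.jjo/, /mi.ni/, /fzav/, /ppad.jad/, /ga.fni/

2

/pedf/ — violates constraint 2: syllable 1 coda /df/ has 2 consonants (> 1) → phonotactically illegal
/gi/ — σ1 onset /g/, coda /∅/ ok → phonotactically legal
/wi.jjo/ — violates constraint 1: syllable 2 onset /jj/ has 2 consonants (> 1) → phonotactically illegal
/mi.ni/ — σ1 onset /m/, coda /∅/ ok; σ2 onset /n/, coda /∅/ ok → phonotactically legal
/fzav/ — violates constraint 1: syllable 1 onset /fz/ has 2 consonants (> 1) → phonotactically illegal
/ppad.jad/ — violates constraint 1: syllable 1 onset /pp/ has 2 consonants (> 1) → phonotactically illegal
/ga.fni/ — violates constraint 1: syllable 2 onset /fn/ has 2 consonants (> 1) → phonotactically illegal
Phonotactically legal: /gi/, /mi.ni/ → 2.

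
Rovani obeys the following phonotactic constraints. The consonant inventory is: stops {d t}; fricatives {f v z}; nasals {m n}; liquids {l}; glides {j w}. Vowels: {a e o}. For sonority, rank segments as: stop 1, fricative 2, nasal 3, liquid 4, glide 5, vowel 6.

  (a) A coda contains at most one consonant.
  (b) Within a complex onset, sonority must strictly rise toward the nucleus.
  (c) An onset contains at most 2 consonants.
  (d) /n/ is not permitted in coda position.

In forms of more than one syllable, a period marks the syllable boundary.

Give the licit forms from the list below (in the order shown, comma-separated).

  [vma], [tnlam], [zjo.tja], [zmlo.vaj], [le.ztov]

[vma] — σ1 onset /vm/ (2→3 rises), coda /∅/ ok → licit
[tnlam] — violates constraint (c): syllable 1 onset /tnl/ has 3 consonants (> 2) → illicit
[zjo.tja] — σ1 onset /zj/ (2→5 rises), coda /∅/ ok; σ2 onset /tj/ (1→5 rises), coda /∅/ ok → licit
[zmlo.vaj] — violates constraint (c): syllable 1 onset /zml/ has 3 consonants (> 2) → illicit
[le.ztov] — violates constraint (b): syllable 2 onset /zt/: /z/ (fricative, 2) → /t/ (stop, 1) does not rise → illicit

[vma], [zjo.tja]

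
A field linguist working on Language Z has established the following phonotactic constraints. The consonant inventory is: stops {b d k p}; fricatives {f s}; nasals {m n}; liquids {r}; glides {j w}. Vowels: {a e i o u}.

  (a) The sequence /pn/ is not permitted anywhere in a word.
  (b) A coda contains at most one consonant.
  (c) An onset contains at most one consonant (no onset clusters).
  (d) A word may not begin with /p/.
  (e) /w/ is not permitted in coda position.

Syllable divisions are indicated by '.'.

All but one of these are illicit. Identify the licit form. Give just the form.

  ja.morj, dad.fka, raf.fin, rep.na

ja.morj — violates constraint (b): syllable 2 coda /rj/ has 2 consonants (> 1) → illicit
dad.fka — violates constraint (c): syllable 2 onset /fk/ has 2 consonants (> 1) → illicit
raf.fin — σ1 onset /r/, coda /f/ ok; σ2 onset /f/, coda /n/ ok → licit
rep.na — violates constraint (a): contains banned sequence /pn/ → illicit

raf.fin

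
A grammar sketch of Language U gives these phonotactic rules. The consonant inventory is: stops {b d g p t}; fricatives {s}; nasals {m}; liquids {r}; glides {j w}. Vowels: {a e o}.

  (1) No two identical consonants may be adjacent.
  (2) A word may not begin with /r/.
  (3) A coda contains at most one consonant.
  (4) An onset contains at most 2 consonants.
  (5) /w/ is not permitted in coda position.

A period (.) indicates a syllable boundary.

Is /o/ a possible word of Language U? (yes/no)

yes

/o/ — σ1 onset /∅/, coda /∅/ ok → well-formed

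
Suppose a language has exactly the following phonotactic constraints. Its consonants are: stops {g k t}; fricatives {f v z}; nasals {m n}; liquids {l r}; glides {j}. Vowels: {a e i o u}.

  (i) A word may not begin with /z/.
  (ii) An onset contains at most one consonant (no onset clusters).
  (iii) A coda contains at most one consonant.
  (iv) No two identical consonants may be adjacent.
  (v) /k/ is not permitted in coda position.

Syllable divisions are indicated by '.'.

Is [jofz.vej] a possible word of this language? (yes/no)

[jofz.vej] — violates constraint (iii): syllable 1 coda /fz/ has 2 consonants (> 1) → illicit

no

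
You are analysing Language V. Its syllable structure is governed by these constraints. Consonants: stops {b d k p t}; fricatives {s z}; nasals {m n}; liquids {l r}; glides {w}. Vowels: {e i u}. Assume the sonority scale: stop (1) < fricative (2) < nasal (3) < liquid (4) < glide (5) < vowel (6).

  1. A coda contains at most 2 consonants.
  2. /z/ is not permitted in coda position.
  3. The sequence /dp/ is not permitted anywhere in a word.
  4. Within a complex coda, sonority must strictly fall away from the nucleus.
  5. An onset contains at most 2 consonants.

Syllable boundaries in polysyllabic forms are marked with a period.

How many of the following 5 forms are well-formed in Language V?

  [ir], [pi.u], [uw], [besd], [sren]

[ir] — σ1 onset /∅/, coda /r/ ok → well-formed
[pi.u] — σ1 onset /p/, coda /∅/ ok; σ2 onset /∅/, coda /∅/ ok → well-formed
[uw] — σ1 onset /∅/, coda /w/ ok → well-formed
[besd] — σ1 onset /b/, coda /sd/ (2→1 falls) ok → well-formed
[sren] — σ1 onset /sr/ (2C), coda /n/ ok → well-formed
Well-formed: [ir], [pi.u], [uw], [besd], [sren] → 5.

5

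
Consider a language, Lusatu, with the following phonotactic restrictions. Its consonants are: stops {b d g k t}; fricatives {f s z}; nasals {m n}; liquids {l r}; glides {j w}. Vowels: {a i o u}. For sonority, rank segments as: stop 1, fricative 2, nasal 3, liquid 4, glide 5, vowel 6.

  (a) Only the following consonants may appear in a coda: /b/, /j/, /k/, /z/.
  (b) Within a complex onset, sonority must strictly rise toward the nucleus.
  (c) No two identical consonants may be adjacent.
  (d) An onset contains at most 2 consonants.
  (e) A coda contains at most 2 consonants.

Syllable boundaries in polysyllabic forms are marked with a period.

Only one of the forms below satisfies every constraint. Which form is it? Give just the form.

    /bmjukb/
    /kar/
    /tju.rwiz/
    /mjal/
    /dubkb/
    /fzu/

/bmjukb/ — violates constraint (d): syllable 1 onset /bmj/ has 3 consonants (> 2) → ill-formed
/kar/ — violates constraint (a): syllable 1 coda contains /r/, which is not a licensed coda consonant → ill-formed
/tju.rwiz/ — σ1 onset /tj/ (1→5 rises), coda /∅/ ok; σ2 onset /rw/ (4→5 rises), coda /z/ ok → well-formed
/mjal/ — violates constraint (a): syllable 1 coda contains /l/, which is not a licensed coda consonant → ill-formed
/dubkb/ — violates constraint (e): syllable 1 coda /bkb/ has 3 consonants (> 2) → ill-formed
/fzu/ — violates constraint (b): syllable 1 onset /fz/: /f/ (fricative, 2) → /z/ (fricative, 2) does not rise → ill-formed

/tju.rwiz/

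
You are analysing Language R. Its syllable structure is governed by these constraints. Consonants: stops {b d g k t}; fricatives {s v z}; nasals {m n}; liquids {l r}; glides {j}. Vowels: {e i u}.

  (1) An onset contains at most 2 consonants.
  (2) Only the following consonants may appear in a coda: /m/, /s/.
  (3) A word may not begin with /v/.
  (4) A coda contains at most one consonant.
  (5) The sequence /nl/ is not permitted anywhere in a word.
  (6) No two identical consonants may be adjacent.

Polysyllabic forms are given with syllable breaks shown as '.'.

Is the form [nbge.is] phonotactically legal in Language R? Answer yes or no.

no

[nbge.is] — violates constraint 1: syllable 1 onset /nbg/ has 3 consonants (> 2) → phonotactically illegal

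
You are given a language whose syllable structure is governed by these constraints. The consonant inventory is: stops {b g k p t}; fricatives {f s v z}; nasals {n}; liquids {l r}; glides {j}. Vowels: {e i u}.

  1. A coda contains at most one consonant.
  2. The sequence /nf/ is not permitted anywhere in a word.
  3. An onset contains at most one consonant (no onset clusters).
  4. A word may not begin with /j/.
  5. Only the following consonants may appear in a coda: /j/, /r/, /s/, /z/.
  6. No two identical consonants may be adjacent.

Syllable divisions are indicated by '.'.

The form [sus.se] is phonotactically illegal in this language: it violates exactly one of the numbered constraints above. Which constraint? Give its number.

6

[sus.se]: adjacent identical consonants /ss/.
This is a violation of constraint 6: "No two identical consonants may be adjacent."
The remaining constraints (1, 2, 3, 4, 5) are satisfied.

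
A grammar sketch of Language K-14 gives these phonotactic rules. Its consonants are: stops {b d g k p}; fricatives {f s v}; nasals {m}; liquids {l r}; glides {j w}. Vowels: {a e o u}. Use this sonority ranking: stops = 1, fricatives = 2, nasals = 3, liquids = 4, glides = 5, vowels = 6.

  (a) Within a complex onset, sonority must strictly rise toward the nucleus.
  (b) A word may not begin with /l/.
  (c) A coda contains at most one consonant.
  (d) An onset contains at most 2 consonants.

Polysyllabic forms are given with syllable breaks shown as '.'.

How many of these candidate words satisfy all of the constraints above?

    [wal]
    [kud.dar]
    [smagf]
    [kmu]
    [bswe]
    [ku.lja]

4

[wal] — σ1 onset /w/, coda /l/ ok → licit
[kud.dar] — σ1 onset /k/, coda /d/ ok; σ2 onset /d/, coda /r/ ok → licit
[smagf] — violates constraint (c): syllable 1 coda /gf/ has 2 consonants (> 1) → illicit
[kmu] — σ1 onset /km/ (1→3 rises), coda /∅/ ok → licit
[bswe] — violates constraint (d): syllable 1 onset /bsw/ has 3 consonants (> 2) → illicit
[ku.lja] — σ1 onset /k/, coda /∅/ ok; σ2 onset /lj/ (4→5 rises), coda /∅/ ok → licit
Licit: [wal], [kud.dar], [kmu], [ku.lja] → 4.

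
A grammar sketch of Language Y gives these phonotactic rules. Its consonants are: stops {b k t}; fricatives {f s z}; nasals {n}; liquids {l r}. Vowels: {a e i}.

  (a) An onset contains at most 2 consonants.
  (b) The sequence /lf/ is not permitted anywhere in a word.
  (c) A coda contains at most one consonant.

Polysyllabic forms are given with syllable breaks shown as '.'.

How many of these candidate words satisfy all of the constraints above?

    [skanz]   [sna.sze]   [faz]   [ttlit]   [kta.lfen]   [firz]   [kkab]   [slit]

4

[skanz] — violates constraint (c): syllable 1 coda /nz/ has 2 consonants (> 1) → not permitted
[sna.sze] — σ1 onset /sn/ (2C), coda /∅/ ok; σ2 onset /sz/ (2C), coda /∅/ ok → permitted
[faz] — σ1 onset /f/, coda /z/ ok → permitted
[ttlit] — violates constraint (a): syllable 1 onset /ttl/ has 3 consonants (> 2) → not permitted
[kta.lfen] — violates constraint (b): contains banned sequence /lf/ → not permitted
[firz] — violates constraint (c): syllable 1 coda /rz/ has 2 consonants (> 1) → not permitted
[kkab] — σ1 onset /kk/ (2C), coda /b/ ok → permitted
[slit] — σ1 onset /sl/ (2C), coda /t/ ok → permitted
Permitted: [sna.sze], [faz], [kkab], [slit] → 4.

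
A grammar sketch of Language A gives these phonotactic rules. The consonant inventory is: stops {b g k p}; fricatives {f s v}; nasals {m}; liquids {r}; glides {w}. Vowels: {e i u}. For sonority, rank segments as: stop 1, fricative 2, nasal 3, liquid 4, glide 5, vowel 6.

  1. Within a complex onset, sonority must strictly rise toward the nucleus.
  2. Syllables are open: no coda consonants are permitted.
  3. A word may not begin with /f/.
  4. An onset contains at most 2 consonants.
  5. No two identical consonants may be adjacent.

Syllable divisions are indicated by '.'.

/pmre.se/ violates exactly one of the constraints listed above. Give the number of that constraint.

4

/pmre.se/: syllable 1 onset /pmr/ has 3 consonants (> 2).
This is a violation of constraint 4: "An onset contains at most 2 consonants."
The remaining constraints (1, 2, 3, 5) are satisfied.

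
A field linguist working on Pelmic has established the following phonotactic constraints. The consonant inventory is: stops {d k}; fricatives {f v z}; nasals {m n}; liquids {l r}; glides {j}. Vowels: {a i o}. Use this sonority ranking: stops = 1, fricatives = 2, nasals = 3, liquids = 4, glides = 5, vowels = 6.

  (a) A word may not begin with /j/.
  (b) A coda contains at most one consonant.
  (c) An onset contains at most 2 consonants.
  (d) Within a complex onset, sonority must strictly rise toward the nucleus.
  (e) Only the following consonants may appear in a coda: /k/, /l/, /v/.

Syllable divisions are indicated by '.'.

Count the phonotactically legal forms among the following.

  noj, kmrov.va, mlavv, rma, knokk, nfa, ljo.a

1

noj — violates constraint (e): syllable 1 coda contains /j/, which is not a licensed coda consonant → phonotactically illegal
kmrov.va — violates constraint (c): syllable 1 onset /kmr/ has 3 consonants (> 2) → phonotactically illegal
mlavv — violates constraint (b): syllable 1 coda /vv/ has 2 consonants (> 1) → phonotactically illegal
rma — violates constraint (d): syllable 1 onset /rm/: /r/ (liquid, 4) → /m/ (nasal, 3) does not rise → phonotactically illegal
knokk — violates constraint (b): syllable 1 coda /kk/ has 2 consonants (> 1) → phonotactically illegal
nfa — violates constraint (d): syllable 1 onset /nf/: /n/ (nasal, 3) → /f/ (fricative, 2) does not rise → phonotactically illegal
ljo.a — σ1 onset /lj/ (4→5 rises), coda /∅/ ok; σ2 onset /∅/, coda /∅/ ok → phonotactically legal
Phonotactically legal: ljo.a → 1.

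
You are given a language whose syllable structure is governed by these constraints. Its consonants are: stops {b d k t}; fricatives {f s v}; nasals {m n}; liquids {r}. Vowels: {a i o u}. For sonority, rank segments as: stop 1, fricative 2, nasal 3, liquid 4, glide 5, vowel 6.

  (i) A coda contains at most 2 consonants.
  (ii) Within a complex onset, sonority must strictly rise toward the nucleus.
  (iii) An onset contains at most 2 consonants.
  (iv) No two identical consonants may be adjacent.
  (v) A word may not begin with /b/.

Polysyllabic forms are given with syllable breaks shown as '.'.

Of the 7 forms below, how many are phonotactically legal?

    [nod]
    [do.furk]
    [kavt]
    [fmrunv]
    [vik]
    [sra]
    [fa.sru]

[nod] — σ1 onset /n/, coda /d/ ok → phonotactically legal
[do.furk] — σ1 onset /d/, coda /∅/ ok; σ2 onset /f/, coda /rk/ (2C) ok → phonotactically legal
[kavt] — σ1 onset /k/, coda /vt/ (2C) ok → phonotactically legal
[fmrunv] — violates constraint (iii): syllable 1 onset /fmr/ has 3 consonants (> 2) → phonotactically illegal
[vik] — σ1 onset /v/, coda /k/ ok → phonotactically legal
[sra] — σ1 onset /sr/ (2→4 rises), coda /∅/ ok → phonotactically legal
[fa.sru] — σ1 onset /f/, coda /∅/ ok; σ2 onset /sr/ (2→4 rises), coda /∅/ ok → phonotactically legal
Phonotactically legal: [nod], [do.furk], [kavt], [vik], [sra], [fa.sru] → 6.

6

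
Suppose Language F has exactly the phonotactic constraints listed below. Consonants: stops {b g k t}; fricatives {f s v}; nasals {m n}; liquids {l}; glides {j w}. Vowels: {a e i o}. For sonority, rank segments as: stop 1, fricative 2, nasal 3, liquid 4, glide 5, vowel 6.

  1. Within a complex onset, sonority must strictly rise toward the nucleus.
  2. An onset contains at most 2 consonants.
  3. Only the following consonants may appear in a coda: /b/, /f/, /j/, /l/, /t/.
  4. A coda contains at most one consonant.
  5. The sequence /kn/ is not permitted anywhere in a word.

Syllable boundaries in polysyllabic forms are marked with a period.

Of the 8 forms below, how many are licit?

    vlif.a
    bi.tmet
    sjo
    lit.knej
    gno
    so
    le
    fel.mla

7

vlif.a — σ1 onset /vl/ (2→4 rises), coda /f/ ok; σ2 onset /∅/, coda /∅/ ok → licit
bi.tmet — σ1 onset /b/, coda /∅/ ok; σ2 onset /tm/ (1→3 rises), coda /t/ ok → licit
sjo — σ1 onset /sj/ (2→5 rises), coda /∅/ ok → licit
lit.knej — violates constraint 5: contains banned sequence /kn/ → illicit
gno — σ1 onset /gn/ (1→3 rises), coda /∅/ ok → licit
so — σ1 onset /s/, coda /∅/ ok → licit
le — σ1 onset /l/, coda /∅/ ok → licit
fel.mla — σ1 onset /f/, coda /l/ ok; σ2 onset /ml/ (3→4 rises), coda /∅/ ok → licit
Licit: vlif.a, bi.tmet, sjo, gno, so, le, fel.mla → 7.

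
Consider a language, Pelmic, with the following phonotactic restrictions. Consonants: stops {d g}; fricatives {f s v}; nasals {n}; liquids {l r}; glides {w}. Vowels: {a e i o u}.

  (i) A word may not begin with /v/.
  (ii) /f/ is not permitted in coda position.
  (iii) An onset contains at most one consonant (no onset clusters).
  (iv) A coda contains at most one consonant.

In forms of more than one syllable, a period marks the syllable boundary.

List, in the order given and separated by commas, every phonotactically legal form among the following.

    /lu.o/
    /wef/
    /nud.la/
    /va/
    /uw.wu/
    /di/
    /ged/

/lu.o/, /nud.la/, /uw.wu/, /di/, /ged/

/lu.o/ — σ1 onset /l/, coda /∅/ ok; σ2 onset /∅/, coda /∅/ ok → phonotactically legal
/wef/ — violates constraint (ii): syllable 1 coda contains /f/ → phonotactically illegal
/nud.la/ — σ1 onset /n/, coda /d/ ok; σ2 onset /l/, coda /∅/ ok → phonotactically legal
/va/ — violates constraint (i): word begins with /v/ → phonotactically illegal
/uw.wu/ — σ1 onset /∅/, coda /w/ ok; σ2 onset /w/, coda /∅/ ok → phonotactically legal
/di/ — σ1 onset /d/, coda /∅/ ok → phonotactically legal
/ged/ — σ1 onset /g/, coda /d/ ok → phonotactically legal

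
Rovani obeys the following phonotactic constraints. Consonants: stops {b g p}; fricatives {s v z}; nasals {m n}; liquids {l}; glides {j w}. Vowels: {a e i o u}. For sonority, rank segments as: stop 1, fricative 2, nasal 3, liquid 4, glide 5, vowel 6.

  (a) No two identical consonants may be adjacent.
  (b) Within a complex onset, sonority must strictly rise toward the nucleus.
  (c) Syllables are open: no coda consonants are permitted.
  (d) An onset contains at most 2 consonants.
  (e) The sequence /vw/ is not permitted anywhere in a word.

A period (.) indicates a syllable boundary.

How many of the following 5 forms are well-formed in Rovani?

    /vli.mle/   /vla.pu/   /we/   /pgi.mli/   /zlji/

/vli.mle/ — σ1 onset /vl/ (2→4 rises), coda /∅/ ok; σ2 onset /ml/ (3→4 rises), coda /∅/ ok → well-formed
/vla.pu/ — σ1 onset /vl/ (2→4 rises), coda /∅/ ok; σ2 onset /p/, coda /∅/ ok → well-formed
/we/ — σ1 onset /w/, coda /∅/ ok → well-formed
/pgi.mli/ — violates constraint (b): syllable 1 onset /pg/: /p/ (stop, 1) → /g/ (stop, 1) does not rise → ill-formed
/zlji/ — violates constraint (d): syllable 1 onset /zlj/ has 3 consonants (> 2) → ill-formed
Well-formed: /vli.mle/, /vla.pu/, /we/ → 3.

3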